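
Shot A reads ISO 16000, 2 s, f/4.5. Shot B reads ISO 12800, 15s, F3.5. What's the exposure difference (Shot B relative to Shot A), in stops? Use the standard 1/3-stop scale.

Aperture: f/4.5 → f/4 → f/3.5 — 2/3 stop larger aperture (brighter).
Shutter speed: 2 → 2.5 → 3.2 → 4 → 5 → 6 → 8 → 10 → 13 → 15 — 3 stops longer (brighter).
ISO: 16000 → 12800 — 1/3 stop lower (darker).
Net: +2/3 +3 −1/3 = +3 1/3 stops.

3 1/3 stops brighter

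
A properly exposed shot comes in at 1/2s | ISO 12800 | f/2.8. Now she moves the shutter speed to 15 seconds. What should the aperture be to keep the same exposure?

f/16

Shutter speed: 1/2 → 1 → 2 → 4 → 8 → 15 — 5 stops slower (brighter).
Need 5 stops darker from the aperture: f/2.8 → f/4 → f/5.6 → f/8 → f/11 → f/16.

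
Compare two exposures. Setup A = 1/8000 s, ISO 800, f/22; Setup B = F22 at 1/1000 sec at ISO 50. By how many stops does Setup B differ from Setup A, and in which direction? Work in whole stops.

Aperture: unchanged.
Shutter speed: 1/8000 → 1/4000 → 1/2000 → 1/1000 — 3 stops longer (brighter).
ISO: 800 → 400 → 200 → 100 → 50 — 4 stops lower (darker).
Net: +3 −4 = −1 stop.

1 stop darker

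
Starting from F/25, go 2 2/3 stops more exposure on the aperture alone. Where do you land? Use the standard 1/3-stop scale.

f/10

Aperture: f/25 → f/22 → f/20 → f/18 → f/16 → f/14 → f/13 → f/11 → f/10 — 2 2/3 stops wider (brighter).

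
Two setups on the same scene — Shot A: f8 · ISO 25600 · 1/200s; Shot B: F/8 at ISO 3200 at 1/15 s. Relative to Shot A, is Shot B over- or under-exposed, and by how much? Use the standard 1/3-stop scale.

2/3 stop brighter

Aperture: unchanged.
Shutter speed: 1/200 → 1/160 → 1/125 → 1/100 → 1/80 → 1/60 → 1/50 → 1/40 → 1/30 → 1/25 → 1/20 → 1/15 — 3 2/3 stops slower (brighter).
ISO: 25600 → 20000 → 16000 → 12800 → 10000 → 8000 → 6400 → 5000 → 4000 → 3200 — 3 stops dropped (darker).
Net: +3 2/3 −3 = +2/3 stops.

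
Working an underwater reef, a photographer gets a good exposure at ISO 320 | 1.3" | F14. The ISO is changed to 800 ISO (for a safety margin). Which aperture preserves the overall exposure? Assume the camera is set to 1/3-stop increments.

f/22

ISO: 320 → 400 → 500 → 640 → 800 — 1 1/3 stops raised (brighter).
Need 1 1/3 stops darker from the aperture: f/14 → f/16 → f/18 → f/20 → f/22.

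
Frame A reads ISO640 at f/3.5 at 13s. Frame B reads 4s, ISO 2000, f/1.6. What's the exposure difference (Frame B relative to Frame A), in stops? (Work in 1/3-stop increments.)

Aperture: f/3.5 → f/3.2 → f/2.8 → f/2.5 → f/2.2 → f/2 → f/1.8 → f/1.6 — 2 1/3 stops wider (brighter).
Shutter speed: 13 → 10 → 8 → 6 → 5 → 4 — 1 2/3 stops shorter (darker).
ISO: 640 → 800 → 1000 → 1250 → 1600 → 2000 — 1 2/3 stops raised (brighter).
Net: +2 1/3 −1 2/3 +1 2/3 = +2 1/3 stops.

2 1/3 stops brighter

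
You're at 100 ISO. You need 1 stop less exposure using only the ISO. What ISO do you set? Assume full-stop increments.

ISO 50

ISO: 100 → 50 — 1 stop dropped (darker).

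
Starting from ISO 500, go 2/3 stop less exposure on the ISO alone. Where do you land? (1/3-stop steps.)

ISO: 500 → 400 → 320 — 2/3 stop dropped (darker).

ISO 320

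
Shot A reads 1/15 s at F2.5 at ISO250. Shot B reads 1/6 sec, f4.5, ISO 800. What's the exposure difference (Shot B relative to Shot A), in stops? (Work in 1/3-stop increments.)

Aperture: f/2.5 → f/2.8 → f/3.2 → f/3.5 → f/4 → f/4.5 — 1 2/3 stops stopped down (darker).
Shutter speed: 1/15 → 1/13 → 1/10 → 1/8 → 1/6 — 1 1/3 stops slower (brighter).
ISO: 250 → 320 → 400 → 500 → 640 → 800 — 1 2/3 stops higher (brighter).
Net: −1 2/3 +1 1/3 +1 2/3 = +1 1/3 stops.

1 1/3 stops brighter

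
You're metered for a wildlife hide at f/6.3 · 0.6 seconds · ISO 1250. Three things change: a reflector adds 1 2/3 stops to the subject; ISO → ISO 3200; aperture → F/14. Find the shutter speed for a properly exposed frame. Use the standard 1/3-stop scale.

Scene light: 1 2/3 stops brighter.
ISO: 1250 → 1600 → 2000 → 2500 → 3200 — 1 1/3 stops higher (brighter).
Aperture: f/6.3 → f/7.1 → f/8 → f/9 → f/10 → f/11 → f/13 → f/14 — 2 1/3 stops narrower (darker).
Net so far: 2/3 stop brighter. Shutter speed: 0.6 → 0.5 → 0.4.

0.4 s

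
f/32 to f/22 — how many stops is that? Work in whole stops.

1 stop

f/32 → f/22 — count the steps: 1 stop.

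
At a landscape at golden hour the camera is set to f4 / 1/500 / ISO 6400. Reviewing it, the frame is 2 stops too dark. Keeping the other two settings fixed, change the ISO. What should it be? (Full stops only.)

Underexposed by 2 stops → need 2 stops brighter.
ISO: 6400 → 12800 → 25600.

ISO 25600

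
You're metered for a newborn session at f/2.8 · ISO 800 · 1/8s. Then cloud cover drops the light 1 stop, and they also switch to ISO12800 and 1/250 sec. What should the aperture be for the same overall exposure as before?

Scene light: 1 stop darker.
ISO: 800 → 1600 → 3200 → 6400 → 12800 — 4 stops higher (brighter).
Shutter speed: 1/8 → 1/15 → 1/30 → 1/60 → 1/125 → 1/250 — 5 stops shorter (darker).
Net so far: 2 stops darker. Aperture: f/2.8 → f/2 → f/1.4.

f/1.4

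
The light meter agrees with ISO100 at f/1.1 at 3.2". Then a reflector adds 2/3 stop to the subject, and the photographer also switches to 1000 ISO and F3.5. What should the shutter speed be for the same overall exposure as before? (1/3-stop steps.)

2 s

Scene light: 2/3 stop brighter.
ISO: 100 → 125 → 160 → 200 → 250 → 320 → 400 → 500 → 640 → 800 → 1000 — 3 1/3 stops raised (brighter).
Aperture: f/1.1 → f/1.2 → f/1.4 → f/1.6 → f/1.8 → f/2 → f/2.2 → f/2.5 → f/2.8 → f/3.2 → f/3.5 — 3 1/3 stops narrower (darker).
Net so far: 2/3 stop brighter. Shutter speed: 3.2 → 2.5 → 2.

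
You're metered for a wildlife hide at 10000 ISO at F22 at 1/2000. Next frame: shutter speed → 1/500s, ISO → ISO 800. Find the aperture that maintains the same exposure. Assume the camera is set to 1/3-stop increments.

Shutter speed: 1/2000 → 1/1600 → 1/1250 → 1/1000 → 1/800 → 1/640 → 1/500 — 2 stops longer (brighter).
ISO: 10000 → 8000 → 6400 → 5000 → 4000 → 3200 → 2500 → 2000 → 1600 → 1250 → 1000 → 800 — 3 2/3 stops lower (darker).
Net change so far: 1 2/3 stops darker. Offset with the aperture: f/22 → f/20 → f/18 → f/16 → f/14 → f/13.

f/13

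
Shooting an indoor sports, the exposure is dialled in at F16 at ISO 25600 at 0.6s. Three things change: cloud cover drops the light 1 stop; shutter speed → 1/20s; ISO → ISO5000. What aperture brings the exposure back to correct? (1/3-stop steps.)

Scene light: 1 stop darker.
Shutter speed: 0.6 → 0.5 → 0.4 → 0.3 → 1/4 → 1/5 → 1/6 → 1/8 → 1/10 → 1/13 → 1/15 → 1/20 — 3 2/3 stops shorter (darker).
ISO: 25600 → 20000 → 16000 → 12800 → 10000 → 8000 → 6400 → 5000 — 2 1/3 stops lower (darker).
Net so far: 7 stops darker. Aperture: f/16 → f/14 → f/13 → f/11 → f/10 → f/9 → f/8 → f/7.1 → f/6.3 → f/5.6 → f/5 → f/4.5 → f/4 → f/3.5 → f/3.2 → f/2.8 → f/2.5 → f/2.2 → f/2 → f/1.8 → f/1.6 → f/1.4.

f/1.4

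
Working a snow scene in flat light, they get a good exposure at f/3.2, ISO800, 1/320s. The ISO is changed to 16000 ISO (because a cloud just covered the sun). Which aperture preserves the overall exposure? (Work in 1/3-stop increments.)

ISO: 800 → 1000 → 1250 → 1600 → 2000 → 2500 → 3200 → 4000 → 5000 → 6400 → 8000 → 10000 → 12800 → 16000 — 4 1/3 stops higher (brighter).
Need 4 1/3 stops darker from the aperture: f/3.2 → f/3.5 → f/4 → f/4.5 → f/5 → f/5.6 → f/6.3 → f/7.1 → f/8 → f/9 → f/10 → f/11 → f/13 → f/14.

f/14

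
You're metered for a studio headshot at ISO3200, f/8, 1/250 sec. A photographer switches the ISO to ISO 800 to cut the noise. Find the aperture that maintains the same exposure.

ISO: 3200 → 1600 → 800 — 2 stops dropped (darker).
Need 2 stops brighter from the aperture: f/8 → f/5.6 → f/4.

f/4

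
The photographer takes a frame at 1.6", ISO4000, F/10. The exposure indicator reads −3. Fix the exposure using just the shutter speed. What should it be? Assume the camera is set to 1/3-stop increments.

13 s

Underexposed by 3 stops → need 3 stops brighter.
Shutter speed: 1.6 → 2 → 2.5 → 3.2 → 4 → 5 → 6 → 8 → 10 → 13.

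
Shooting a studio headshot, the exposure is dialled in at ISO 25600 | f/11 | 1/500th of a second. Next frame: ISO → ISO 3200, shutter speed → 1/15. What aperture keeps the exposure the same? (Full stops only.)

ISO: 25600 → 12800 → 6400 → 3200 — 3 stops dropped (darker).
Shutter speed: 1/500 → 1/250 → 1/125 → 1/60 → 1/30 → 1/15 — 5 stops slower (brighter).
Net change so far: 2 stops brighter. Offset with the aperture: f/11 → f/16 → f/22.

f/22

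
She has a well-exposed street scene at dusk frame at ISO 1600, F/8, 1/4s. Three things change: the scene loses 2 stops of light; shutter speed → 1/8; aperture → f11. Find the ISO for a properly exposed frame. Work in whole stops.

Scene light: 2 stops darker.
Shutter speed: 1/4 → 1/8 — 1 stop faster (darker).
Aperture: f/8 → f/11 — 1 stop smaller aperture (darker).
Net so far: 4 stops darker. ISO: 1600 → 3200 → 6400 → 12800 → 25600.

ISO 25600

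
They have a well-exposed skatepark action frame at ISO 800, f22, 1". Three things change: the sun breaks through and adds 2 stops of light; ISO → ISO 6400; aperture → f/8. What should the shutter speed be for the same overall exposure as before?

1/250s

Scene light: 2 stops brighter.
ISO: 800 → 1600 → 3200 → 6400 — 3 stops higher (brighter).
Aperture: f/22 → f/16 → f/11 → f/8 — 3 stops wider (brighter).
Net so far: 8 stops brighter. Shutter speed: 1 → 1/2 → 1/4 → 1/8 → 1/15 → 1/30 → 1/60 → 1/125 → 1/250.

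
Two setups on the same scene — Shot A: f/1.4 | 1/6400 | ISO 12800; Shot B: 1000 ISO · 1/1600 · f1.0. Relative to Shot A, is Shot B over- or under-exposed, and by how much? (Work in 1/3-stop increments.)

2/3 stop darker

Aperture: f/1.4 → f/1.2 → f/1.1 → f/1.0 — 1 stop larger aperture (brighter).
Shutter speed: 1/6400 → 1/5000 → 1/4000 → 1/3200 → 1/2500 → 1/2000 → 1/1600 — 2 stops longer (brighter).
ISO: 12800 → 10000 → 8000 → 6400 → 5000 → 4000 → 3200 → 2500 → 2000 → 1600 → 1250 → 1000 — 3 2/3 stops dropped (darker).
Net: +1 +2 −3 2/3 = −2/3 stops.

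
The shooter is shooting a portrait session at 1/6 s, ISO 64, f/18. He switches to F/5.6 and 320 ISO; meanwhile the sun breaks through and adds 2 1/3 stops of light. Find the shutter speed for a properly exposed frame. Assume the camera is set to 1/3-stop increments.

Scene light: 2 1/3 stops brighter.
Aperture: f/18 → f/16 → f/14 → f/13 → f/11 → f/10 → f/9 → f/8 → f/7.1 → f/6.3 → f/5.6 — 3 1/3 stops opened up (brighter).
ISO: 64 → 80 → 100 → 125 → 160 → 200 → 250 → 320 — 2 1/3 stops higher (brighter).
Net so far: 8 stops brighter. Shutter speed: 1/6 → 1/8 → 1/10 → 1/13 → 1/15 → 1/20 → 1/25 → 1/30 → 1/40 → 1/50 → 1/60 → 1/80 → 1/100 → 1/125 → 1/160 → 1/200 → 1/250 → 1/320 → 1/400 → 1/500 → 1/640 → 1/800 → 1/1000 → 1/1250 → 1/1600.

1/1600s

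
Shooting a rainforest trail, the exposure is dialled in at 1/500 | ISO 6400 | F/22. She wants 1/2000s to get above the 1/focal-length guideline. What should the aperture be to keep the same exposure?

Shutter speed: 1/500 → 1/1000 → 1/2000 — 2 stops shorter (darker).
Need 2 stops brighter from the aperture: f/22 → f/16 → f/11.

f/11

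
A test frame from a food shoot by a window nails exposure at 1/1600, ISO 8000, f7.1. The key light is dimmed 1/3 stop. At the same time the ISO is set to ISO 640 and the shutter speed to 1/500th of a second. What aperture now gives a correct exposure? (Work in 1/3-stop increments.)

f/3.2

Scene light: 1/3 stop darker.
ISO: 8000 → 6400 → 5000 → 4000 → 3200 → 2500 → 2000 → 1600 → 1250 → 1000 → 800 → 640 — 3 2/3 stops lower (darker).
Shutter speed: 1/1600 → 1/1250 → 1/1000 → 1/800 → 1/640 → 1/500 — 1 2/3 stops longer (brighter).
Net so far: 2 1/3 stops darker. Aperture: f/7.1 → f/6.3 → f/5.6 → f/5 → f/4.5 → f/4 → f/3.5 → f/3.2.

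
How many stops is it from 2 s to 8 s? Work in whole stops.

2 → 4 → 8 — count the steps: 2 stops.

2 stops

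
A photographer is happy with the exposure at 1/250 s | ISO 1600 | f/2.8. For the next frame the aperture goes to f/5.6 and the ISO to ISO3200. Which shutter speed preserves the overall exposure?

Aperture: f/2.8 → f/4 → f/5.6 — 2 stops narrower (darker).
ISO: 1600 → 3200 — 1 stop higher (brighter).
Net change so far: 1 stop darker. Offset with the shutter speed: 1/250 → 1/125.

1/125s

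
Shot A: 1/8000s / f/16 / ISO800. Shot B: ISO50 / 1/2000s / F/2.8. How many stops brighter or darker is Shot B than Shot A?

3 stops brighter

Aperture: f/16 → f/11 → f/8 → f/5.6 → f/4 → f/2.8 — 5 stops wider (brighter).
Shutter speed: 1/8000 → 1/4000 → 1/2000 — 2 stops longer (brighter).
ISO: 800 → 400 → 200 → 100 → 50 — 4 stops lower (darker).
Net: +5 +2 −4 = +3 stops.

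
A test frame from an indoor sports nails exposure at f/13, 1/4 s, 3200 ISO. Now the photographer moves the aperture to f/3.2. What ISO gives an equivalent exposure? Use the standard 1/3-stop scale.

ISO 200

Aperture: f/13 → f/11 → f/10 → f/9 → f/8 → f/7.1 → f/6.3 → f/5.6 → f/5 → f/4.5 → f/4 → f/3.5 → f/3.2 — 4 stops wider (brighter).
Need 4 stops darker from the ISO: 3200 → 2500 → 2000 → 1600 → 1250 → 1000 → 800 → 640 → 500 → 400 → 320 → 250 → 200.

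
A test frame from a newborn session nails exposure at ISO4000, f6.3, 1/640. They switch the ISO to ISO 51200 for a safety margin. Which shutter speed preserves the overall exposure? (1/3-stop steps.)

ISO: 4000 → 5000 → 6400 → 8000 → 10000 → 12800 → 16000 → 20000 → 25600 → 32000 → 40000 → 51200 — 3 2/3 stops higher (brighter).
Need 3 2/3 stops darker from the shutter speed: 1/640 → 1/800 → 1/1000 → 1/1250 → 1/1600 → 1/2000 → 1/2500 → 1/3200 → 1/4000 → 1/5000 → 1/6400 → 1/8000.

1/8000s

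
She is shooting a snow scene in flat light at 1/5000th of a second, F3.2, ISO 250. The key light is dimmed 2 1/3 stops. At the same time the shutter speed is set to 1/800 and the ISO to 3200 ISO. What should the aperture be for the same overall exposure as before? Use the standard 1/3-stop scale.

f/13

Scene light: 2 1/3 stops darker.
Shutter speed: 1/5000 → 1/4000 → 1/3200 → 1/2500 → 1/2000 → 1/1600 → 1/1250 → 1/1000 → 1/800 — 2 2/3 stops slower (brighter).
ISO: 250 → 320 → 400 → 500 → 640 → 800 → 1000 → 1250 → 1600 → 2000 → 2500 → 3200 — 3 2/3 stops higher (brighter).
Net so far: 4 stops brighter. Aperture: f/3.2 → f/3.5 → f/4 → f/4.5 → f/5 → f/5.6 → f/6.3 → f/7.1 → f/8 → f/9 → f/10 → f/11 → f/13.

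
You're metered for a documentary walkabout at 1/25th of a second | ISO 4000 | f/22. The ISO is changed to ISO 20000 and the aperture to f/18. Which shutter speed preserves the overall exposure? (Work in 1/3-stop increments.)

1/200s

ISO: 4000 → 5000 → 6400 → 8000 → 10000 → 12800 → 16000 → 20000 — 2 1/3 stops raised (brighter).
Aperture: f/22 → f/20 → f/18 — 2/3 stop wider (brighter).
Net change so far: 3 stops brighter. Offset with the shutter speed: 1/25 → 1/30 → 1/40 → 1/50 → 1/60 → 1/80 → 1/100 → 1/125 → 1/160 → 1/200.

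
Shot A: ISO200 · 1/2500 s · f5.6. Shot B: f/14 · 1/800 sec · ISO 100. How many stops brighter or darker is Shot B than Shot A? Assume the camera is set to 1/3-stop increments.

Aperture: f/5.6 → f/6.3 → f/7.1 → f/8 → f/9 → f/10 → f/11 → f/13 → f/14 — 2 2/3 stops narrower (darker).
Shutter speed: 1/2500 → 1/2000 → 1/1600 → 1/1250 → 1/1000 → 1/800 — 1 2/3 stops longer (brighter).
ISO: 200 → 160 → 125 → 100 — 1 stop lower (darker).
Net: −2 2/3 +1 2/3 −1 = −2 stops.

2 stops darker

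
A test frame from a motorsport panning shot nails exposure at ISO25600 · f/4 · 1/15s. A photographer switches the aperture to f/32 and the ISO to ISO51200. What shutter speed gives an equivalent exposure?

2 s

Aperture: f/4 → f/5.6 → f/8 → f/11 → f/16 → f/22 → f/32 — 6 stops narrower (darker).
ISO: 25600 → 51200 — 1 stop raised (brighter).
Net change so far: 5 stops darker. Offset with the shutter speed: 1/15 → 1/8 → 1/4 → 1/2 → 1 → 2.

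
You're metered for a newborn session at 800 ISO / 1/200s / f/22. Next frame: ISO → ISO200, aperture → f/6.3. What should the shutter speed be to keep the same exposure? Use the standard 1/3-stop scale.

1/640s

ISO: 800 → 640 → 500 → 400 → 320 → 250 → 200 — 2 stops dropped (darker).
Aperture: f/22 → f/20 → f/18 → f/16 → f/14 → f/13 → f/11 → f/10 → f/9 → f/8 → f/7.1 → f/6.3 — 3 2/3 stops wider (brighter).
Net change so far: 1 2/3 stops brighter. Offset with the shutter speed: 1/200 → 1/250 → 1/320 → 1/400 → 1/500 → 1/640.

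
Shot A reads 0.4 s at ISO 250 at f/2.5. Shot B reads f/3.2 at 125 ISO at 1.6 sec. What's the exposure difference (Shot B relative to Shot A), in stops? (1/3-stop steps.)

Aperture: f/2.5 → f/2.8 → f/3.2 — 2/3 stop stopped down (darker).
Shutter speed: 0.4 → 0.5 → 0.6 → 0.8 → 1 → 1.3 → 1.6 — 2 stops longer (brighter).
ISO: 250 → 200 → 160 → 125 — 1 stop dropped (darker).
Net: −2/3 +2 −1 = +1/3 stops.

1/3 stop brighter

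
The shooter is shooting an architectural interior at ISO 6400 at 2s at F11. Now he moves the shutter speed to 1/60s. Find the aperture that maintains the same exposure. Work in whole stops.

f/1.0

Shutter speed: 2 → 1 → 1/2 → 1/4 → 1/8 → 1/15 → 1/30 → 1/60 — 7 stops shorter (darker).
Need 7 stops brighter from the aperture: f/11 → f/8 → f/5.6 → f/4 → f/2.8 → f/2 → f/1.4 → f/1.0.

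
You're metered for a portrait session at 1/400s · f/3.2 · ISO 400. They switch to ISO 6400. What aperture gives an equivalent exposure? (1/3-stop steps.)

f/13

ISO: 400 → 500 → 640 → 800 → 1000 → 1250 → 1600 → 2000 → 2500 → 3200 → 4000 → 5000 → 6400 — 4 stops higher (brighter).
Need 4 stops darker from the aperture: f/3.2 → f/3.5 → f/4 → f/4.5 → f/5 → f/5.6 → f/6.3 → f/7.1 → f/8 → f/9 → f/10 → f/11 → f/13.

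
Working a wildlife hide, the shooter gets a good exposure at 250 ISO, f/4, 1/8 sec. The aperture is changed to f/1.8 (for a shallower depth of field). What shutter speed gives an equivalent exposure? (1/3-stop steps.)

1/40s

Aperture: f/4 → f/3.5 → f/3.2 → f/2.8 → f/2.5 → f/2.2 → f/2 → f/1.8 — 2 1/3 stops wider (brighter).
Need 2 1/3 stops darker from the shutter speed: 1/8 → 1/10 → 1/13 → 1/15 → 1/20 → 1/25 → 1/30 → 1/40.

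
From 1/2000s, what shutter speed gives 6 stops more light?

1/30s

Shutter speed: 1/2000 → 1/1000 → 1/500 → 1/250 → 1/125 → 1/60 → 1/30 — 6 stops slower (brighter).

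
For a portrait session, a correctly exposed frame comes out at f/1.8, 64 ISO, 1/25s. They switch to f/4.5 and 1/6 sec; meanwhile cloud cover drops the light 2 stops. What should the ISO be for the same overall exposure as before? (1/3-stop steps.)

Scene light: 2 stops darker.
Aperture: f/1.8 → f/2 → f/2.2 → f/2.5 → f/2.8 → f/3.2 → f/3.5 → f/4 → f/4.5 — 2 2/3 stops smaller aperture (darker).
Shutter speed: 1/25 → 1/20 → 1/15 → 1/13 → 1/10 → 1/8 → 1/6 — 2 stops longer (brighter).
Net so far: 2 2/3 stops darker. ISO: 64 → 80 → 100 → 125 → 160 → 200 → 250 → 320 → 400.

ISO 400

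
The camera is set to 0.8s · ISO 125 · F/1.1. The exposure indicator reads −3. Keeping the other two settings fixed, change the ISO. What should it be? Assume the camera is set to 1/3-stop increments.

Underexposed by 3 stops → need 3 stops brighter.
ISO: 125 → 160 → 200 → 250 → 320 → 400 → 500 → 640 → 800 → 1000.

ISO 1000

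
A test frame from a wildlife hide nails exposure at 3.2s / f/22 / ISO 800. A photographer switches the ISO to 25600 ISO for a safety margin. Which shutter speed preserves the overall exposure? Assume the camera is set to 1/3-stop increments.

ISO: 800 → 1000 → 1250 → 1600 → 2000 → 2500 → 3200 → 4000 → 5000 → 6400 → 8000 → 10000 → 12800 → 16000 → 20000 → 25600 — 5 stops raised (brighter).
Need 5 stops darker from the shutter speed: 3.2 → 2.5 → 2 → 1.6 → 1.3 → 1 → 0.8 → 0.6 → 0.5 → 0.4 → 0.3 → 1/4 → 1/5 → 1/6 → 1/8 → 1/10.

1/10s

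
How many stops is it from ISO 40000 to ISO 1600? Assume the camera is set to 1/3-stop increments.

4 2/3 stops

40000 → 32000 → 25600 → 20000 → 16000 → 12800 → 10000 → 8000 → 6400 → 5000 → 4000 → 3200 → 2500 → 2000 → 1600 — count the steps: 14 third-stops = 4 2/3 stops.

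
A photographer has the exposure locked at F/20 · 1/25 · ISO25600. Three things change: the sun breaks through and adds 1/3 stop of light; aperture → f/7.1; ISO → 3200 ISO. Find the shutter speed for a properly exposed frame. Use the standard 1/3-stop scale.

1/30s

Scene light: 1/3 stop brighter.
Aperture: f/20 → f/18 → f/16 → f/14 → f/13 → f/11 → f/10 → f/9 → f/8 → f/7.1 — 3 stops wider (brighter).
ISO: 25600 → 20000 → 16000 → 12800 → 10000 → 8000 → 6400 → 5000 → 4000 → 3200 — 3 stops dropped (darker).
Net so far: 1/3 stop brighter. Shutter speed: 1/25 → 1/30.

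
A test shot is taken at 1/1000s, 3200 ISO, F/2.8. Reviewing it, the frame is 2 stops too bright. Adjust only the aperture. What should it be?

f/5.6

Overexposed by 2 stops → need 2 stops darker.
Aperture: f/2.8 → f/4 → f/5.6.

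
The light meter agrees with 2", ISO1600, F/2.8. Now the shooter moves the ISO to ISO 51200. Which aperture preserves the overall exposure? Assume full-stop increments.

f/16

ISO: 1600 → 3200 → 6400 → 12800 → 25600 → 51200 — 5 stops raised (brighter).
Need 5 stops darker from the aperture: f/2.8 → f/4 → f/5.6 → f/8 → f/11 → f/16.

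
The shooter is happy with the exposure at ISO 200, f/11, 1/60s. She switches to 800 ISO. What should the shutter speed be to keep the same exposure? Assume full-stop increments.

ISO: 200 → 400 → 800 — 2 stops raised (brighter).
Need 2 stops darker from the shutter speed: 1/60 → 1/125 → 1/250.

1/250s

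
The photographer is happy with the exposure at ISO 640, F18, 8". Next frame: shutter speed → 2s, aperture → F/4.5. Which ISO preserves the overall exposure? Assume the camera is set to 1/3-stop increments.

Shutter speed: 8 → 6 → 5 → 4 → 3.2 → 2.5 → 2 — 2 stops faster (darker).
Aperture: f/18 → f/16 → f/14 → f/13 → f/11 → f/10 → f/9 → f/8 → f/7.1 → f/6.3 → f/5.6 → f/5 → f/4.5 — 4 stops wider (brighter).
Net change so far: 2 stops brighter. Offset with the ISO: 640 → 500 → 400 → 320 → 250 → 200 → 160.

ISO 160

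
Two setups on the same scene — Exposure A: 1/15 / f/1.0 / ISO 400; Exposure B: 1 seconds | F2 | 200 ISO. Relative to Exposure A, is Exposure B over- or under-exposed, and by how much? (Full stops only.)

1 stop brighter

Aperture: f/1.0 → f/1.4 → f/2 — 2 stops narrower (darker).
Shutter speed: 1/15 → 1/8 → 1/4 → 1/2 → 1 — 4 stops slower (brighter).
ISO: 400 → 200 — 1 stop dropped (darker).
Net: −2 +4 −1 = +1 stop.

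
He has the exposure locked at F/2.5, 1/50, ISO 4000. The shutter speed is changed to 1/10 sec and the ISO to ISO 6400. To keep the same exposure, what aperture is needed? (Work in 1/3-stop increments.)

f/7.1

Shutter speed: 1/50 → 1/40 → 1/30 → 1/25 → 1/20 → 1/15 → 1/13 → 1/10 — 2 1/3 stops slower (brighter).
ISO: 4000 → 5000 → 6400 — 2/3 stop raised (brighter).
Net change so far: 3 stops brighter. Offset with the aperture: f/2.5 → f/2.8 → f/3.2 → f/3.5 → f/4 → f/4.5 → f/5 → f/5.6 → f/6.3 → f/7.1.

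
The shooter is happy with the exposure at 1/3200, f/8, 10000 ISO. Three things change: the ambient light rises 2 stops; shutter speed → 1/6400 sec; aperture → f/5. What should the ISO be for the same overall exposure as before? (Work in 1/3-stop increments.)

ISO 2000

Scene light: 2 stops brighter.
Shutter speed: 1/3200 → 1/4000 → 1/5000 → 1/6400 — 1 stop shorter (darker).
Aperture: f/8 → f/7.1 → f/6.3 → f/5.6 → f/5 — 1 1/3 stops opened up (brighter).
Net so far: 2 1/3 stops brighter. ISO: 10000 → 8000 → 6400 → 5000 → 4000 → 3200 → 2500 → 2000.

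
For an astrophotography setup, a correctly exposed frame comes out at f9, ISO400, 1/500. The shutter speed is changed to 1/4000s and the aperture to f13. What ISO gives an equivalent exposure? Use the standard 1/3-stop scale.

Shutter speed: 1/500 → 1/640 → 1/800 → 1/1000 → 1/1250 → 1/1600 → 1/2000 → 1/2500 → 1/3200 → 1/4000 — 3 stops faster (darker).
Aperture: f/9 → f/10 → f/11 → f/13 — 1 stop stopped down (darker).
Net change so far: 4 stops darker. Offset with the ISO: 400 → 500 → 640 → 800 → 1000 → 1250 → 1600 → 2000 → 2500 → 3200 → 4000 → 5000 → 6400.

ISO 6400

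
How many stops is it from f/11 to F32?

f/11 → f/16 → f/22 → f/32 — count the steps: 3 stops.

3 stops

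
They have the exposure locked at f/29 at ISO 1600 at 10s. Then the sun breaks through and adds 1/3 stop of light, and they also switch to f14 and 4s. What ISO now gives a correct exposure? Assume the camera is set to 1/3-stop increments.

Scene light: 1/3 stop brighter.
Aperture: f/29 → f/25 → f/22 → f/20 → f/18 → f/16 → f/14 — 2 stops larger aperture (brighter).
Shutter speed: 10 → 8 → 6 → 5 → 4 — 1 1/3 stops faster (darker).
Net so far: 1 stop brighter. ISO: 1600 → 1250 → 1000 → 800.

ISO 800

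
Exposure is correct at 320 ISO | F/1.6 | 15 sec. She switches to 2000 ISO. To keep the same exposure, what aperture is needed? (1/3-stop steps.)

ISO: 320 → 400 → 500 → 640 → 800 → 1000 → 1250 → 1600 → 2000 — 2 2/3 stops higher (brighter).
Need 2 2/3 stops darker from the aperture: f/1.6 → f/1.8 → f/2 → f/2.2 → f/2.5 → f/2.8 → f/3.2 → f/3.5 → f/4.

f/4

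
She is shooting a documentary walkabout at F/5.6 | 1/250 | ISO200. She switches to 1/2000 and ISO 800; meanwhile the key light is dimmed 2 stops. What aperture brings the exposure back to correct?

f/2

Scene light: 2 stops darker.
Shutter speed: 1/250 → 1/500 → 1/1000 → 1/2000 — 3 stops shorter (darker).
ISO: 200 → 400 → 800 — 2 stops higher (brighter).
Net so far: 3 stops darker. Aperture: f/5.6 → f/4 → f/2.8 → f/2.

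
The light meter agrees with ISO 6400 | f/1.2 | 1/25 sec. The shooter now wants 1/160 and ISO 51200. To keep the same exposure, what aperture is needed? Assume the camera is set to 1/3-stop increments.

f/1.4

Shutter speed: 1/25 → 1/30 → 1/40 → 1/50 → 1/60 → 1/80 → 1/100 → 1/125 → 1/160 — 2 2/3 stops shorter (darker).
ISO: 6400 → 8000 → 10000 → 12800 → 16000 → 20000 → 25600 → 32000 → 40000 → 51200 — 3 stops raised (brighter).
Net change so far: 1/3 stop brighter. Offset with the aperture: f/1.2 → f/1.4.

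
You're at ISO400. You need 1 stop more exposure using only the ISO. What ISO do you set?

ISO 800

ISO: 400 → 800 — 1 stop higher (brighter).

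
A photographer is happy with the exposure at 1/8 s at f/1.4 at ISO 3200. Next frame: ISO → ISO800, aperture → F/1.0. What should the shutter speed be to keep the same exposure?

ISO: 3200 → 1600 → 800 — 2 stops dropped (darker).
Aperture: f/1.4 → f/1.0 — 1 stop wider (brighter).
Net change so far: 1 stop darker. Offset with the shutter speed: 1/8 → 1/4.

1/4s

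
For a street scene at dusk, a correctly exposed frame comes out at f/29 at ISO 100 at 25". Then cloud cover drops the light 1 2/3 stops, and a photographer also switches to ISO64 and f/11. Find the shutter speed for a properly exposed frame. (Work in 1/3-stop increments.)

20 s

Scene light: 1 2/3 stops darker.
ISO: 100 → 80 → 64 — 2/3 stop lower (darker).
Aperture: f/29 → f/25 → f/22 → f/20 → f/18 → f/16 → f/14 → f/13 → f/11 — 2 2/3 stops wider (brighter).
Net so far: 1/3 stop brighter. Shutter speed: 25 → 20.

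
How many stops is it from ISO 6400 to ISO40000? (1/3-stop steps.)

2 2/3 stops

6400 → 8000 → 10000 → 12800 → 16000 → 20000 → 25600 → 32000 → 40000 — count the steps: 8 third-stops = 2 2/3 stops.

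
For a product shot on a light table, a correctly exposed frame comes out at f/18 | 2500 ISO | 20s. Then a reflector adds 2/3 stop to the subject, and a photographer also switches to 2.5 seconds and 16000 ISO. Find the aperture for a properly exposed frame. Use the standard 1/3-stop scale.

f/20

Scene light: 2/3 stop brighter.
Shutter speed: 20 → 15 → 13 → 10 → 8 → 6 → 5 → 4 → 3.2 → 2.5 — 3 stops faster (darker).
ISO: 2500 → 3200 → 4000 → 5000 → 6400 → 8000 → 10000 → 12800 → 16000 — 2 2/3 stops higher (brighter).
Net so far: 1/3 stop brighter. Aperture: f/18 → f/20.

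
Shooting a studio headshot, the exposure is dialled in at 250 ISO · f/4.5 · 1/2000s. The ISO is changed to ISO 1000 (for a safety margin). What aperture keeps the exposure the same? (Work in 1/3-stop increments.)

ISO: 250 → 320 → 400 → 500 → 640 → 800 → 1000 — 2 stops raised (brighter).
Need 2 stops darker from the aperture: f/4.5 → f/5 → f/5.6 → f/6.3 → f/7.1 → f/8 → f/9.

f/9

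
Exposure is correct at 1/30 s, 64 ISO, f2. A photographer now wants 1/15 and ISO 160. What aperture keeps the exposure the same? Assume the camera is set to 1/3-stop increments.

f/4.5

Shutter speed: 1/30 → 1/25 → 1/20 → 1/15 — 1 stop slower (brighter).
ISO: 64 → 80 → 100 → 125 → 160 — 1 1/3 stops raised (brighter).
Net change so far: 2 1/3 stops brighter. Offset with the aperture: f/2 → f/2.2 → f/2.5 → f/2.8 → f/3.2 → f/3.5 → f/4 → f/4.5.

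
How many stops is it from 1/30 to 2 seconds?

1/30 → 1/15 → 1/8 → 1/4 → 1/2 → 1 → 2 — count the steps: 6 stops.

6 stops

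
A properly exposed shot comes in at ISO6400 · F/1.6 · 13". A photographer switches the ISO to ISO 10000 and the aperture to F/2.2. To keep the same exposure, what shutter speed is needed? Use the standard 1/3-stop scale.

15 s

ISO: 6400 → 8000 → 10000 — 2/3 stop higher (brighter).
Aperture: f/1.6 → f/1.8 → f/2 → f/2.2 — 1 stop narrower (darker).
Net change so far: 1/3 stop darker. Offset with the shutter speed: 13 → 15.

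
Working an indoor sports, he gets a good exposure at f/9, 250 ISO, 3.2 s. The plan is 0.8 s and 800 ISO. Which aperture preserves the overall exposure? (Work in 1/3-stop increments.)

f/8

Shutter speed: 3.2 → 2.5 → 2 → 1.6 → 1.3 → 1 → 0.8 — 2 stops faster (darker).
ISO: 250 → 320 → 400 → 500 → 640 → 800 — 1 2/3 stops higher (brighter).
Net change so far: 1/3 stop darker. Offset with the aperture: f/9 → f/8.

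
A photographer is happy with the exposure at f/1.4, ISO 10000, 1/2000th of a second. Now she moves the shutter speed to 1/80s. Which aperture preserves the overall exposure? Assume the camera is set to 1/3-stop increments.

f/7.1

Shutter speed: 1/2000 → 1/1600 → 1/1250 → 1/1000 → 1/800 → 1/640 → 1/500 → 1/400 → 1/320 → 1/250 → 1/200 → 1/160 → 1/125 → 1/100 → 1/80 — 4 2/3 stops longer (brighter).
Need 4 2/3 stops darker from the aperture: f/1.4 → f/1.6 → f/1.8 → f/2 → f/2.2 → f/2.5 → f/2.8 → f/3.2 → f/3.5 → f/4 → f/4.5 → f/5 → f/5.6 → f/6.3 → f/7.1.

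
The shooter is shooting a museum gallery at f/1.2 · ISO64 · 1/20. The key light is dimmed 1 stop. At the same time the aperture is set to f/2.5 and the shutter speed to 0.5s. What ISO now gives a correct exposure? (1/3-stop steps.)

ISO 50

Scene light: 1 stop darker.
Aperture: f/1.2 → f/1.4 → f/1.6 → f/1.8 → f/2 → f/2.2 → f/2.5 — 2 stops stopped down (darker).
Shutter speed: 1/20 → 1/15 → 1/13 → 1/10 → 1/8 → 1/6 → 1/5 → 1/4 → 0.3 → 0.4 → 0.5 — 3 1/3 stops longer (brighter).
Net so far: 1/3 stop brighter. ISO: 64 → 50.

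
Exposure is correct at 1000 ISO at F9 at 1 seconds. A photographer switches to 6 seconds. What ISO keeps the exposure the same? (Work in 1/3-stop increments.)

ISO 160

Shutter speed: 1 → 1.3 → 1.6 → 2 → 2.5 → 3.2 → 4 → 5 → 6 — 2 2/3 stops longer (brighter).
Need 2 2/3 stops darker from the ISO: 1000 → 800 → 640 → 500 → 400 → 320 → 250 → 200 → 160.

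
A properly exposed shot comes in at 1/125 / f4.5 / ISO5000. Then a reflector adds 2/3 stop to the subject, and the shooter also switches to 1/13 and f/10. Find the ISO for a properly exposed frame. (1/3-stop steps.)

ISO 1600

Scene light: 2/3 stop brighter.
Shutter speed: 1/125 → 1/100 → 1/80 → 1/60 → 1/50 → 1/40 → 1/30 → 1/25 → 1/20 → 1/15 → 1/13 — 3 1/3 stops longer (brighter).
Aperture: f/4.5 → f/5 → f/5.6 → f/6.3 → f/7.1 → f/8 → f/9 → f/10 — 2 1/3 stops narrower (darker).
Net so far: 1 2/3 stops brighter. ISO: 5000 → 4000 → 3200 → 2500 → 2000 → 1600.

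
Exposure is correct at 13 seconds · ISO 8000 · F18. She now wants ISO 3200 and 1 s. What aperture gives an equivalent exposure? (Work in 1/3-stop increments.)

f/3.2

ISO: 8000 → 6400 → 5000 → 4000 → 3200 — 1 1/3 stops lower (darker).
Shutter speed: 13 → 10 → 8 → 6 → 5 → 4 → 3.2 → 2.5 → 2 → 1.6 → 1.3 → 1 — 3 2/3 stops shorter (darker).
Net change so far: 5 stops darker. Offset with the aperture: f/18 → f/16 → f/14 → f/13 → f/11 → f/10 → f/9 → f/8 → f/7.1 → f/6.3 → f/5.6 → f/5 → f/4.5 → f/4 → f/3.5 → f/3.2.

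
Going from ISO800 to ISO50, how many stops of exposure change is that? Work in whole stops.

4 stops

800 → 400 → 200 → 100 → 50 — count the steps: 4 stops.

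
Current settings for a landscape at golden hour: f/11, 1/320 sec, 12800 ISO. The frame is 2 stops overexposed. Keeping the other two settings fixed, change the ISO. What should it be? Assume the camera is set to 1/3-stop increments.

Overexposed by 2 stops → need 2 stops darker.
ISO: 12800 → 10000 → 8000 → 6400 → 5000 → 4000 → 3200.

ISO 3200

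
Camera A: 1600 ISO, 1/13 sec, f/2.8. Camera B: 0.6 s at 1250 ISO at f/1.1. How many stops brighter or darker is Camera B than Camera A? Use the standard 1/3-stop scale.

Aperture: f/2.8 → f/2.5 → f/2.2 → f/2 → f/1.8 → f/1.6 → f/1.4 → f/1.2 → f/1.1 — 2 2/3 stops wider (brighter).
Shutter speed: 1/13 → 1/10 → 1/8 → 1/6 → 1/5 → 1/4 → 0.3 → 0.4 → 0.5 → 0.6 — 3 stops longer (brighter).
ISO: 1600 → 1250 — 1/3 stop dropped (darker).
Net: +2 2/3 +3 −1/3 = +5 1/3 stops.

5 1/3 stops brighter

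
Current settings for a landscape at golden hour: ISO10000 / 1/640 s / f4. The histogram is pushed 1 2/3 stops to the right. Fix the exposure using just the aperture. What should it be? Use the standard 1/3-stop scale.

f/7.1

Overexposed by 1 2/3 stops → need 1 2/3 stops darker.
Aperture: f/4 → f/4.5 → f/5 → f/5.6 → f/6.3 → f/7.1.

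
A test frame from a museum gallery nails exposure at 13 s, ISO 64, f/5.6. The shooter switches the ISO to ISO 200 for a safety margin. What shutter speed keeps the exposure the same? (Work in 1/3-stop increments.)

ISO: 64 → 80 → 100 → 125 → 160 → 200 — 1 2/3 stops higher (brighter).
Need 1 2/3 stops darker from the shutter speed: 13 → 10 → 8 → 6 → 5 → 4.

4 s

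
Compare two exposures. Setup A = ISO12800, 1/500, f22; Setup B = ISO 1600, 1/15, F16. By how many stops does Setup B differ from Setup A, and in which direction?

3 stops brighter

Aperture: f/22 → f/16 — 1 stop larger aperture (brighter).
Shutter speed: 1/500 → 1/250 → 1/125 → 1/60 → 1/30 → 1/15 — 5 stops longer (brighter).
ISO: 12800 → 6400 → 3200 → 1600 — 3 stops lower (darker).
Net: +1 +5 −3 = +3 stops.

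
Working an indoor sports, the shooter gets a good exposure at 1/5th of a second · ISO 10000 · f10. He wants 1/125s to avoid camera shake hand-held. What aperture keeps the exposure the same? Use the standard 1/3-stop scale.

f/2

Shutter speed: 1/5 → 1/6 → 1/8 → 1/10 → 1/13 → 1/15 → 1/20 → 1/25 → 1/30 → 1/40 → 1/50 → 1/60 → 1/80 → 1/100 → 1/125 — 4 2/3 stops shorter (darker).
Need 4 2/3 stops brighter from the aperture: f/10 → f/9 → f/8 → f/7.1 → f/6.3 → f/5.6 → f/5 → f/4.5 → f/4 → f/3.5 → f/3.2 → f/2.8 → f/2.5 → f/2.2 → f/2.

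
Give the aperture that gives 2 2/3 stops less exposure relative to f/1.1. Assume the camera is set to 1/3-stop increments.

Aperture: f/1.1 → f/1.2 → f/1.4 → f/1.6 → f/1.8 → f/2 → f/2.2 → f/2.5 → f/2.8 — 2 2/3 stops narrower (darker).

f/2.8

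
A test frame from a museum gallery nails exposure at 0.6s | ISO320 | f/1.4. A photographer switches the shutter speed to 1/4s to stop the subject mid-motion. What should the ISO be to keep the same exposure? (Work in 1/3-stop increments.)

ISO 800

Shutter speed: 0.6 → 0.5 → 0.4 → 0.3 → 1/4 — 1 1/3 stops faster (darker).
Need 1 1/3 stops brighter from the ISO: 320 → 400 → 500 → 640 → 800.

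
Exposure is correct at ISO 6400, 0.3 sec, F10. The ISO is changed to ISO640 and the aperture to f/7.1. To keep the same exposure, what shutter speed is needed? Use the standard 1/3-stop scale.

1.6 s

ISO: 6400 → 5000 → 4000 → 3200 → 2500 → 2000 → 1600 → 1250 → 1000 → 800 → 640 — 3 1/3 stops lower (darker).
Aperture: f/10 → f/9 → f/8 → f/7.1 — 1 stop larger aperture (brighter).
Net change so far: 2 1/3 stops darker. Offset with the shutter speed: 0.3 → 0.4 → 0.5 → 0.6 → 0.8 → 1 → 1.3 → 1.6.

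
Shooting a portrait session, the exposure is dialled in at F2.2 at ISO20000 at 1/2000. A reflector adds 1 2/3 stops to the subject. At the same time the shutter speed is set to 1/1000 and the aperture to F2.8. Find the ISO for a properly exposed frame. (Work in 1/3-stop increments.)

ISO 5000

Scene light: 1 2/3 stops brighter.
Shutter speed: 1/2000 → 1/1600 → 1/1250 → 1/1000 — 1 stop slower (brighter).
Aperture: f/2.2 → f/2.5 → f/2.8 — 2/3 stop stopped down (darker).
Net so far: 2 stops brighter. ISO: 20000 → 16000 → 12800 → 10000 → 8000 → 6400 → 5000.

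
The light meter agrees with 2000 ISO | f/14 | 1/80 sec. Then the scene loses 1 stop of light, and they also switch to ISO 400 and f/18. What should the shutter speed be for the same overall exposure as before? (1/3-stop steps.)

Scene light: 1 stop darker.
ISO: 2000 → 1600 → 1250 → 1000 → 800 → 640 → 500 → 400 — 2 1/3 stops dropped (darker).
Aperture: f/14 → f/16 → f/18 — 2/3 stop narrower (darker).
Net so far: 4 stops darker. Shutter speed: 1/80 → 1/60 → 1/50 → 1/40 → 1/30 → 1/25 → 1/20 → 1/15 → 1/13 → 1/10 → 1/8 → 1/6 → 1/5.

1/5s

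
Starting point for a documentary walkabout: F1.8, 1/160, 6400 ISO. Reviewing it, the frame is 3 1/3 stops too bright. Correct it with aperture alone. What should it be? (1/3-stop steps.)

f/5.6

Overexposed by 3 1/3 stops → need 3 1/3 stops darker.
Aperture: f/1.8 → f/2 → f/2.2 → f/2.5 → f/2.8 → f/3.2 → f/3.5 → f/4 → f/4.5 → f/5 → f/5.6.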